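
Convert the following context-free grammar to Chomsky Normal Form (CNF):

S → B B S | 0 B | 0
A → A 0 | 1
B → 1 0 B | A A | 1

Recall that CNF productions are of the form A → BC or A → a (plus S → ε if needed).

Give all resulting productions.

T0 → 0; S → 0; A → 1; T1 → 1; B → 1; S → B X0; X0 → B S; S → T0 B; A → A T0; B → T1 X1; X1 → T0 B; B → A A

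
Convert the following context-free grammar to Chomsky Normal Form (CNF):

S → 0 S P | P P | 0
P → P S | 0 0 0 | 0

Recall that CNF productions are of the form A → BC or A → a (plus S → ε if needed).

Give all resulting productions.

T0 → 0; S → 0; P → 0; S → T0 X0; X0 → S P; S → P P; P → P S; P → T0 X1; X1 → T0 T0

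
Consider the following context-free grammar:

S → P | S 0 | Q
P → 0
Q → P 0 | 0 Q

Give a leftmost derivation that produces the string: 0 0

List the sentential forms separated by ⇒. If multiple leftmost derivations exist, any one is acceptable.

S ⇒ Q ⇒ P 0 ⇒ 0 0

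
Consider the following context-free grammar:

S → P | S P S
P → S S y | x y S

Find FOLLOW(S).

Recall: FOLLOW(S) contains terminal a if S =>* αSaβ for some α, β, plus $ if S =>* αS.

We compute FOLLOW(S) using the standard algorithm.
FOLLOW(S) starts with {$}.
FIRST(P) = {x}
FIRST(S) = {x}
FOLLOW(P) = {$, x, y}
FOLLOW(S) = {$, x, y}
Therefore, FOLLOW(S) = {$, x, y}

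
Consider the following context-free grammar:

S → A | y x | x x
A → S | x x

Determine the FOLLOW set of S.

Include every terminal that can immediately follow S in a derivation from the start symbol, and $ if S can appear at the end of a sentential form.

We compute FOLLOW(S) using the standard algorithm.
FOLLOW(S) starts with {$}.
FIRST(A) = {x, y}
FIRST(S) = {x, y}
FOLLOW(A) = {$}
FOLLOW(S) = {$}
Therefore, FOLLOW(S) = {$}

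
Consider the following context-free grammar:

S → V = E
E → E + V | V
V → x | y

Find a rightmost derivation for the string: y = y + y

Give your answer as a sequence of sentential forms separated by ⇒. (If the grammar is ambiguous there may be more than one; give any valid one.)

S ⇒ V = E ⇒ V = E + V ⇒ V = E + y ⇒ V = V + y ⇒ V = y + y ⇒ y = y + y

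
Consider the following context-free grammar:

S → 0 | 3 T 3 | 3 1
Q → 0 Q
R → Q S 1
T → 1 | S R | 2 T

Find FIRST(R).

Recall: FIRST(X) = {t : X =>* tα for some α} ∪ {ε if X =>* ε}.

We compute FIRST(R) using the standard algorithm.
FIRST(Q) = {0}
FIRST(R) = {0}
FIRST(S) = {0, 3}
FIRST(T) = {0, 1, 2, 3}
Therefore, FIRST(R) = {0}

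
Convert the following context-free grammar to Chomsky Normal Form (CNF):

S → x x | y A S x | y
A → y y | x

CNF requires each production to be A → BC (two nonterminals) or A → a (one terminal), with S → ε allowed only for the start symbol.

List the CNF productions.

TX → x; TY → y; S → y; A → x; S → TX TX; S → TY X0; X0 → A X1; X1 → S TX; A → TY TY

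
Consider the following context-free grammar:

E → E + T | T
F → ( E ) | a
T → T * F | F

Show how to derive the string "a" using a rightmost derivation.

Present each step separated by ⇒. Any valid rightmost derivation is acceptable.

E ⇒ T ⇒ F ⇒ a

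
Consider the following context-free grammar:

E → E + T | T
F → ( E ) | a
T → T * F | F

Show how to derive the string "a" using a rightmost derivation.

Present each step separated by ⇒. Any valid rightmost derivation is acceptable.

E ⇒ T ⇒ F ⇒ a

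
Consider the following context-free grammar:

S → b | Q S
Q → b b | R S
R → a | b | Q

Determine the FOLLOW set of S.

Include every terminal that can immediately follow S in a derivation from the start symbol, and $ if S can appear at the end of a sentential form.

We compute FOLLOW(S) using the standard algorithm.
FOLLOW(S) starts with {$}.
FIRST(Q) = {a, b}
FIRST(R) = {a, b}
FIRST(S) = {a, b}
FOLLOW(Q) = {a, b}
FOLLOW(R) = {a, b}
FOLLOW(S) = {$, a, b}
Therefore, FOLLOW(S) = {$, a, b}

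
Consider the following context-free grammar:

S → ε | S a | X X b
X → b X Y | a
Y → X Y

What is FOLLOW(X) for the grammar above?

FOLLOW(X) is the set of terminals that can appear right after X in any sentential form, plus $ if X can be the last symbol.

We compute FOLLOW(X) using the standard algorithm.
FOLLOW(S) starts with {$}.
FIRST(S) = {a, b, ε}
FIRST(X) = {a, b}
FIRST(Y) = {a, b}
FOLLOW(S) = {$, a}
FOLLOW(X) = {a, b}
FOLLOW(Y) = {a, b}
Therefore, FOLLOW(X) = {a, b}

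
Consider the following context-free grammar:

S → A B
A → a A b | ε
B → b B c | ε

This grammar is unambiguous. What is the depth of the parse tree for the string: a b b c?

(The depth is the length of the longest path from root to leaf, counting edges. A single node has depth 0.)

3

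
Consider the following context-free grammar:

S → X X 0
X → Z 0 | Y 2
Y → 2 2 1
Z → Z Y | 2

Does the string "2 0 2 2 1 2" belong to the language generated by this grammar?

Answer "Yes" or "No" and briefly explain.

No - no valid derivation exists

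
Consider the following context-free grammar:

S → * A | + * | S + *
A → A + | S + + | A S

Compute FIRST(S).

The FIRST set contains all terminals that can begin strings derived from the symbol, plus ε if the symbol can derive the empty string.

We compute FIRST(S) using the standard algorithm.
FIRST(A) = {*, +}
FIRST(S) = {*, +}
Therefore, FIRST(S) = {*, +}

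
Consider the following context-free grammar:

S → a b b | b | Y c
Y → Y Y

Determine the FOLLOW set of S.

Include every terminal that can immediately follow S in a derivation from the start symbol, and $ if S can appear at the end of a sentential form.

We compute FOLLOW(S) using the standard algorithm.
FOLLOW(S) starts with {$}.
FIRST(S) = {a, b}
FIRST(Y) = {}
FOLLOW(S) = {$}
FOLLOW(Y) = {c}
Therefore, FOLLOW(S) = {$}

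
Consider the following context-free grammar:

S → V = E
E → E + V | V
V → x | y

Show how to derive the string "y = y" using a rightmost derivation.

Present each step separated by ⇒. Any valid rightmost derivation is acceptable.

S ⇒ V = E ⇒ V = V ⇒ V = y ⇒ y = y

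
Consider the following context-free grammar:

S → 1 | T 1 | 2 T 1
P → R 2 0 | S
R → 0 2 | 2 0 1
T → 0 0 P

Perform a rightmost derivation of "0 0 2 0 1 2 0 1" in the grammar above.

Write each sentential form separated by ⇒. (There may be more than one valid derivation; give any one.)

S ⇒ T 1 ⇒ 0 0 P 1 ⇒ 0 0 R 2 0 1 ⇒ 0 0 2 0 1 2 0 1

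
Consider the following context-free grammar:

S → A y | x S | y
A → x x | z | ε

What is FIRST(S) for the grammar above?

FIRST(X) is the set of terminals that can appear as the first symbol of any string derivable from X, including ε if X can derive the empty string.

We compute FIRST(S) using the standard algorithm.
FIRST(A) = {x, z, ε}
FIRST(S) = {x, y, z}
Therefore, FIRST(S) = {x, y, z}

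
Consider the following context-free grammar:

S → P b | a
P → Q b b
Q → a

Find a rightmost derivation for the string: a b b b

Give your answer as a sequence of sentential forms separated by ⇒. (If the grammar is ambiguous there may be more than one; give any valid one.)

S ⇒ P b ⇒ Q b b b ⇒ a b b b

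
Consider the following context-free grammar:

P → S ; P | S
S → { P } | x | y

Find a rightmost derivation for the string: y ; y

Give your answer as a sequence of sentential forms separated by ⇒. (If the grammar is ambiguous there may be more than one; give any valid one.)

P ⇒ S ; P ⇒ S ; S ⇒ S ; y ⇒ y ; y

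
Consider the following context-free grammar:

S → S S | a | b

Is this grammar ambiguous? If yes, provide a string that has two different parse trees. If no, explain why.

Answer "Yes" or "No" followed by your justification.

Yes - the string 'a a a a a a' has two distinct leftmost derivations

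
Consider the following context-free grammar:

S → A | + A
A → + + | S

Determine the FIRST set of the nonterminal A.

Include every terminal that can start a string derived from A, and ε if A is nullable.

We compute FIRST(A) using the standard algorithm.
FIRST(A) = {+}
FIRST(S) = {+}
Therefore, FIRST(A) = {+}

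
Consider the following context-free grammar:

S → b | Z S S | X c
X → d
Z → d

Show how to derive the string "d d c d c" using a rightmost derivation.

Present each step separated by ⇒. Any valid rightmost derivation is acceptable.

S ⇒ Z S S ⇒ Z S X c ⇒ Z S d c ⇒ Z X c d c ⇒ Z d c d c ⇒ d d c d c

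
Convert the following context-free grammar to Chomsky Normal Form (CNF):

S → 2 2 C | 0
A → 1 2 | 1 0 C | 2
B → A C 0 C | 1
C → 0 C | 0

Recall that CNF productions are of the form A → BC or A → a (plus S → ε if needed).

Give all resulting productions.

T2 → 2; S → 0; T1 → 1; T0 → 0; A → 2; B → 1; C → 0; S → T2 X0; X0 → T2 C; A → T1 T2; A → T1 X1; X1 → T0 C; B → A X2; X2 → C X3; X3 → T0 C; C → T0 C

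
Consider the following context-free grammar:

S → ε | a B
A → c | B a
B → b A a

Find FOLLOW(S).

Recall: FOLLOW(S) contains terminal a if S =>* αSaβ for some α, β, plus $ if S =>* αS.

We compute FOLLOW(S) using the standard algorithm.
FOLLOW(S) starts with {$}.
FIRST(A) = {b, c}
FIRST(B) = {b}
FIRST(S) = {a, ε}
FOLLOW(A) = {a}
FOLLOW(B) = {$, a}
FOLLOW(S) = {$}
Therefore, FOLLOW(S) = {$}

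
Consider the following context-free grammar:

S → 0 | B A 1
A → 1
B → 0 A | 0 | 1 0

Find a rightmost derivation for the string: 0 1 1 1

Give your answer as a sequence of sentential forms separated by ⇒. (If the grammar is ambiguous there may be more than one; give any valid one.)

S ⇒ B A 1 ⇒ B 1 1 ⇒ 0 A 1 1 ⇒ 0 1 1 1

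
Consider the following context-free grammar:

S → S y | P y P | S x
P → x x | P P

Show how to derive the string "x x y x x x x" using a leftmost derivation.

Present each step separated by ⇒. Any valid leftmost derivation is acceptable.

S ⇒ S x ⇒ S x x ⇒ P y P x x ⇒ x x y P x x ⇒ x x y x x x x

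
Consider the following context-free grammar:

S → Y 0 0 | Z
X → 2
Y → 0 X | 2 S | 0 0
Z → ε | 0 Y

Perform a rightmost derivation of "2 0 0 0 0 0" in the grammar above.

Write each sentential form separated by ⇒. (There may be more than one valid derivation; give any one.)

S ⇒ Y 0 0 ⇒ 2 S 0 0 ⇒ 2 Z 0 0 ⇒ 2 0 Y 0 0 ⇒ 2 0 0 0 0 0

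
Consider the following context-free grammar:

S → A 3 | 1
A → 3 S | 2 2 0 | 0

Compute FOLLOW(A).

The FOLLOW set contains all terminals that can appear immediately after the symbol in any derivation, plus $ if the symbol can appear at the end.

We compute FOLLOW(A) using the standard algorithm.
FOLLOW(S) starts with {$}.
FIRST(A) = {0, 2, 3}
FIRST(S) = {0, 1, 2, 3}
FOLLOW(A) = {3}
FOLLOW(S) = {$, 3}
Therefore, FOLLOW(A) = {3}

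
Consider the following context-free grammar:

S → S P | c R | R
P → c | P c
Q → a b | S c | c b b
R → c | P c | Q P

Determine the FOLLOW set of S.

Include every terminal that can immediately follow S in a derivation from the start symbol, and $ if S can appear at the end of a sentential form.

We compute FOLLOW(S) using the standard algorithm.
FOLLOW(S) starts with {$}.
FIRST(P) = {c}
FIRST(Q) = {a, c}
FIRST(R) = {a, c}
FIRST(S) = {a, c}
FOLLOW(P) = {$, c}
FOLLOW(Q) = {c}
FOLLOW(R) = {$, c}
FOLLOW(S) = {$, c}
Therefore, FOLLOW(S) = {$, c}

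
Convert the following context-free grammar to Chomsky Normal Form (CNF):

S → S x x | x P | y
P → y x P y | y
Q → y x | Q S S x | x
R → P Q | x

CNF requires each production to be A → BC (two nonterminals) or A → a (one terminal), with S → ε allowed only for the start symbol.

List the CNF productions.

TX → x; S → y; TY → y; P → y; Q → x; R → x; S → S X0; X0 → TX TX; S → TX P; P → TY X1; X1 → TX X2; X2 → P TY; Q → TY TX; Q → Q X3; X3 → S X4; X4 → S TX; R → P Q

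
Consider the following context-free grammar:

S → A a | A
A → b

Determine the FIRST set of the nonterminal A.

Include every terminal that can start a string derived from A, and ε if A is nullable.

We compute FIRST(A) using the standard algorithm.
FIRST(A) = {b}
FIRST(S) = {b}
Therefore, FIRST(A) = {b}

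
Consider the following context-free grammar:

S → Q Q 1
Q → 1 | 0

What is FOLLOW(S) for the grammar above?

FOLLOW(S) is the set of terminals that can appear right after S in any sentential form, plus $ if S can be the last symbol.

We compute FOLLOW(S) using the standard algorithm.
FOLLOW(S) starts with {$}.
FIRST(Q) = {0, 1}
FIRST(S) = {0, 1}
FOLLOW(Q) = {0, 1}
FOLLOW(S) = {$}
Therefore, FOLLOW(S) = {$}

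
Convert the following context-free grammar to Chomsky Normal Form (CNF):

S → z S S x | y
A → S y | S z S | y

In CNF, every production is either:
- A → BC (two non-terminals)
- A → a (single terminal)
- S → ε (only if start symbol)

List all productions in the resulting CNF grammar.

TZ → z; TX → x; S → y; TY → y; A → y; S → TZ X0; X0 → S X1; X1 → S TX; A → S TY; A → S X2; X2 → TZ S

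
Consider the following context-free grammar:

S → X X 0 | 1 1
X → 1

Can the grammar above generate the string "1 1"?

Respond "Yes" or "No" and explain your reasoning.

Yes - a valid derivation exists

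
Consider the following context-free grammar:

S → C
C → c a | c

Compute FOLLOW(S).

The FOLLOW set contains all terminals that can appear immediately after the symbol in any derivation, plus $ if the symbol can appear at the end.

We compute FOLLOW(S) using the standard algorithm.
FOLLOW(S) starts with {$}.
FIRST(C) = {c}
FIRST(S) = {c}
FOLLOW(C) = {$}
FOLLOW(S) = {$}
Therefore, FOLLOW(S) = {$}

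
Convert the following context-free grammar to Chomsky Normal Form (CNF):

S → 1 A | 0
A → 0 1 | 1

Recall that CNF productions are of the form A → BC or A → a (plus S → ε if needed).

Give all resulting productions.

T1 → 1; S → 0; T0 → 0; A → 1; S → T1 A; A → T0 T1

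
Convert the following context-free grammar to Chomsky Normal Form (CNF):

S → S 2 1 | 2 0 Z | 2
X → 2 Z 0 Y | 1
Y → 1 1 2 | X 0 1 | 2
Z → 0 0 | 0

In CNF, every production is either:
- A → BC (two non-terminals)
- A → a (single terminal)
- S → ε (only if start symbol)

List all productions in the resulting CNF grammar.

T2 → 2; T1 → 1; T0 → 0; S → 2; X → 1; Y → 2; Z → 0; S → S X0; X0 → T2 T1; S → T2 X1; X1 → T0 Z; X → T2 X2; X2 → Z X3; X3 → T0 Y; Y → T1 X4; X4 → T1 T2; Y → X X5; X5 → T0 T1; Z → T0 T0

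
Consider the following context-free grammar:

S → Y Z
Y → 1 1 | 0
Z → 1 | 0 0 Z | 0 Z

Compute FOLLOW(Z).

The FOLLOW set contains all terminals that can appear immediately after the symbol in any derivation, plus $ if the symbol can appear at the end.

We compute FOLLOW(Z) using the standard algorithm.
FOLLOW(S) starts with {$}.
FIRST(S) = {0, 1}
FIRST(Y) = {0, 1}
FIRST(Z) = {0, 1}
FOLLOW(S) = {$}
FOLLOW(Y) = {0, 1}
FOLLOW(Z) = {$}
Therefore, FOLLOW(Z) = {$}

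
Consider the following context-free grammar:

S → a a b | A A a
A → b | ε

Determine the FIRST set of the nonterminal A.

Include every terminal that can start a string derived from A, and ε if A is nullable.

We compute FIRST(A) using the standard algorithm.
FIRST(A) = {b, ε}
FIRST(S) = {a, b}
Therefore, FIRST(A) = {b, ε}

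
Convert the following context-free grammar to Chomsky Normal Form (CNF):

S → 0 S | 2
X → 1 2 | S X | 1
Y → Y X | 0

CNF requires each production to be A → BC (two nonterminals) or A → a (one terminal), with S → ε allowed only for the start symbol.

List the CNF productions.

T0 → 0; S → 2; T1 → 1; T2 → 2; X → 1; Y → 0; S → T0 S; X → T1 T2; X → S X; Y → Y X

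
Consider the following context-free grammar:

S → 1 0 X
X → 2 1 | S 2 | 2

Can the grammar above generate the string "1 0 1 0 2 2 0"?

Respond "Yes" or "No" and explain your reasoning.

No - no valid derivation exists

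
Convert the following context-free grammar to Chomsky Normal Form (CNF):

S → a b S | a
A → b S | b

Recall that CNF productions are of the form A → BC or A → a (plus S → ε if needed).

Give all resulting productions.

TA → a; TB → b; S → a; A → b; S → TA X0; X0 → TB S; A → TB S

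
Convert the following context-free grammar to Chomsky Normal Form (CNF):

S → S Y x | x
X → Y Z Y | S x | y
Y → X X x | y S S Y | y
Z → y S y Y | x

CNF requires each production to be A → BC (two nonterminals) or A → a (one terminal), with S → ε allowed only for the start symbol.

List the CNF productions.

TX → x; S → x; X → y; TY → y; Y → y; Z → x; S → S X0; X0 → Y TX; X → Y X1; X1 → Z Y; X → S TX; Y → X X2; X2 → X TX; Y → TY X3; X3 → S X4; X4 → S Y; Z → TY X5; X5 → S X6; X6 → TY Y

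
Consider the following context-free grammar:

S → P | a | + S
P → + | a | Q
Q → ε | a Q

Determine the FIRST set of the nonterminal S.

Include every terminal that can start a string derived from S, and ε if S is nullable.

We compute FIRST(S) using the standard algorithm.
FIRST(P) = {+, a, ε}
FIRST(Q) = {a, ε}
FIRST(S) = {+, a, ε}
Therefore, FIRST(S) = {+, a, ε}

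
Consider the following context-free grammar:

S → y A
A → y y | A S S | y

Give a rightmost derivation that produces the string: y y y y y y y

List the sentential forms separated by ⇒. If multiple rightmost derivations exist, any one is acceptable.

S ⇒ y A ⇒ y A S S ⇒ y A S y A ⇒ y A S y y y ⇒ y A y A y y y ⇒ y A y y y y y ⇒ y y y y y y y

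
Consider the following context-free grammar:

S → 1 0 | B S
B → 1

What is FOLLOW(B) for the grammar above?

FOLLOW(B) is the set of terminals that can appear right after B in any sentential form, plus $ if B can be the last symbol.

We compute FOLLOW(B) using the standard algorithm.
FOLLOW(S) starts with {$}.
FIRST(B) = {1}
FIRST(S) = {1}
FOLLOW(B) = {1}
FOLLOW(S) = {$}
Therefore, FOLLOW(B) = {1}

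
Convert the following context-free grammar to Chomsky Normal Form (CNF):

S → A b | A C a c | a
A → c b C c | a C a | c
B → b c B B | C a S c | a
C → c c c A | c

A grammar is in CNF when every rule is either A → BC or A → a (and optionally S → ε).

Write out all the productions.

TB → b; TA → a; TC → c; S → a; A → c; B → a; C → c; S → A TB; S → A X0; X0 → C X1; X1 → TA TC; A → TC X2; X2 → TB X3; X3 → C TC; A → TA X4; X4 → C TA; B → TB X5; X5 → TC X6; X6 → B B; B → C X7; X7 → TA X8; X8 → S TC; C → TC X9; X9 → TC X10; X10 → TC A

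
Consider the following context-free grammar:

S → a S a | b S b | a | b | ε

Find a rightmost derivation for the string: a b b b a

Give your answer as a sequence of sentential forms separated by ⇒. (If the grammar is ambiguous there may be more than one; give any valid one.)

S ⇒ a S a ⇒ a b S b a ⇒ a b b b a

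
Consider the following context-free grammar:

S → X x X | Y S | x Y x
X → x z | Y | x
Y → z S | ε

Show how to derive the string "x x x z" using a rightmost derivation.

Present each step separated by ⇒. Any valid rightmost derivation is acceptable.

S ⇒ X x X ⇒ X x x z ⇒ x x x z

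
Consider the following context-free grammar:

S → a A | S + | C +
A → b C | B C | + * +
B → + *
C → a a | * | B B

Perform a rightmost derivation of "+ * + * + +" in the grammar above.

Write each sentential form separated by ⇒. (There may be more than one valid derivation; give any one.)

S ⇒ S + ⇒ C + + ⇒ B B + + ⇒ B + * + + ⇒ + * + * + +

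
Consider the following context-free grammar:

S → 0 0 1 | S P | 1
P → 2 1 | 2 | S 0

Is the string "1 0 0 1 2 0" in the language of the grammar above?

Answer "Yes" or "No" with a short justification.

Yes - a valid derivation exists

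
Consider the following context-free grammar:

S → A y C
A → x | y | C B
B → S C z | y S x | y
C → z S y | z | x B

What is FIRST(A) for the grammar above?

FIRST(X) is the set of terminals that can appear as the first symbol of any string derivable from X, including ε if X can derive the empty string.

We compute FIRST(A) using the standard algorithm.
FIRST(A) = {x, y, z}
FIRST(B) = {x, y, z}
FIRST(C) = {x, z}
FIRST(S) = {x, y, z}
Therefore, FIRST(A) = {x, y, z}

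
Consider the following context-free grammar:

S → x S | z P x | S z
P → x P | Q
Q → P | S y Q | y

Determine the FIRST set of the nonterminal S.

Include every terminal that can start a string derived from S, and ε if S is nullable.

We compute FIRST(S) using the standard algorithm.
FIRST(P) = {x, y, z}
FIRST(Q) = {x, y, z}
FIRST(S) = {x, z}
Therefore, FIRST(S) = {x, z}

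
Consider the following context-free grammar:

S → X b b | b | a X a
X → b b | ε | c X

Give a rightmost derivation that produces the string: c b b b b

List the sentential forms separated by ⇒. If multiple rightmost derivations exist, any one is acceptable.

S ⇒ X b b ⇒ c X b b ⇒ c b b b b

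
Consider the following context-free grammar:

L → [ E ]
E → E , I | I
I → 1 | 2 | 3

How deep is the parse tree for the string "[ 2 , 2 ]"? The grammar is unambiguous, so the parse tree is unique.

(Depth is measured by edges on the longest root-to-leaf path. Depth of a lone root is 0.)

4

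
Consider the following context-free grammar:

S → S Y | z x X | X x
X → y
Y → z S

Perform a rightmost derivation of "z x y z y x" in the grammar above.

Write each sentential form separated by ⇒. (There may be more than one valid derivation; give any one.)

S ⇒ S Y ⇒ S z S ⇒ S z X x ⇒ S z y x ⇒ z x X z y x ⇒ z x y z y x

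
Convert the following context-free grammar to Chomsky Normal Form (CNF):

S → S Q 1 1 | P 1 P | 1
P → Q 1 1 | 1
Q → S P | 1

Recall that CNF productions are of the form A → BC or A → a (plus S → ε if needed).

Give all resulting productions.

T1 → 1; S → 1; P → 1; Q → 1; S → S X0; X0 → Q X1; X1 → T1 T1; S → P X2; X2 → T1 P; P → Q X3; X3 → T1 T1; Q → S P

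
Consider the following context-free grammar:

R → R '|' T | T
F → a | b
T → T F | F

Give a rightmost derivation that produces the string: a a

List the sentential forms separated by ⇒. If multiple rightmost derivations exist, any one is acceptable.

R ⇒ T ⇒ T F ⇒ T a ⇒ F a ⇒ a a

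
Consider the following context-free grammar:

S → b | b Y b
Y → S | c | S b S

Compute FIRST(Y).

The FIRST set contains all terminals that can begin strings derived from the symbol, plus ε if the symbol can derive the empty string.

We compute FIRST(Y) using the standard algorithm.
FIRST(S) = {b}
FIRST(Y) = {b, c}
Therefore, FIRST(Y) = {b, c}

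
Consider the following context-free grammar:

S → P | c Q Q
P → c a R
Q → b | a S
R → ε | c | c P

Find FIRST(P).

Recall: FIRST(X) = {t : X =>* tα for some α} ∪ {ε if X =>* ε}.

We compute FIRST(P) using the standard algorithm.
FIRST(P) = {c}
FIRST(Q) = {a, b}
FIRST(R) = {c, ε}
FIRST(S) = {c}
Therefore, FIRST(P) = {c}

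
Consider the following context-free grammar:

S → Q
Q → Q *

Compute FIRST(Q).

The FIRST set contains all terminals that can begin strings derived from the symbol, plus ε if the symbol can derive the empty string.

We compute FIRST(Q) using the standard algorithm.
FIRST(Q) = {}
FIRST(S) = {}
Therefore, FIRST(Q) = {}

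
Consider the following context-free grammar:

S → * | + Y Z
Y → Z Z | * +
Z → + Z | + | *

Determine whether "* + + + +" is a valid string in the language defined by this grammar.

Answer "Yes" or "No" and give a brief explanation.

No - no valid derivation exists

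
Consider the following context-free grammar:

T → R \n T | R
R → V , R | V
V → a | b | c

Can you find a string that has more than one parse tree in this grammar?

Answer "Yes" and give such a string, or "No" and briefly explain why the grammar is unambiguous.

No - the grammar is unambiguous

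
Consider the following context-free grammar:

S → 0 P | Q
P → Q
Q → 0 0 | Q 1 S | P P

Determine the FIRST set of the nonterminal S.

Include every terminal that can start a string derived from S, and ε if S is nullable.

We compute FIRST(S) using the standard algorithm.
FIRST(P) = {0}
FIRST(Q) = {0}
FIRST(S) = {0}
Therefore, FIRST(S) = {0}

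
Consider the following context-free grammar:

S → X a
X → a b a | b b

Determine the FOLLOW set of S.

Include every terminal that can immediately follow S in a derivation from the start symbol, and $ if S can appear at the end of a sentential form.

We compute FOLLOW(S) using the standard algorithm.
FOLLOW(S) starts with {$}.
FIRST(S) = {a, b}
FIRST(X) = {a, b}
FOLLOW(S) = {$}
FOLLOW(X) = {a}
Therefore, FOLLOW(S) = {$}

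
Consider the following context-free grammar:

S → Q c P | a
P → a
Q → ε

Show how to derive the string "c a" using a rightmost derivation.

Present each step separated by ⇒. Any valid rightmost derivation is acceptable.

S ⇒ Q c P ⇒ Q c a ⇒ c a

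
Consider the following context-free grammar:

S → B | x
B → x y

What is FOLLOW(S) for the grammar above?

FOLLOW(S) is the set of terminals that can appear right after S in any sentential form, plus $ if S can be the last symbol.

We compute FOLLOW(S) using the standard algorithm.
FOLLOW(S) starts with {$}.
FIRST(B) = {x}
FIRST(S) = {x}
FOLLOW(B) = {$}
FOLLOW(S) = {$}
Therefore, FOLLOW(S) = {$}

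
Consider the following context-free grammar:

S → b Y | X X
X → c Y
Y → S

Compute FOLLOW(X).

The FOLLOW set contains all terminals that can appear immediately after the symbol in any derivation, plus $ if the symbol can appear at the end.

We compute FOLLOW(X) using the standard algorithm.
FOLLOW(S) starts with {$}.
FIRST(S) = {b, c}
FIRST(X) = {c}
FIRST(Y) = {b, c}
FOLLOW(S) = {$, c}
FOLLOW(X) = {$, c}
FOLLOW(Y) = {$, c}
Therefore, FOLLOW(X) = {$, c}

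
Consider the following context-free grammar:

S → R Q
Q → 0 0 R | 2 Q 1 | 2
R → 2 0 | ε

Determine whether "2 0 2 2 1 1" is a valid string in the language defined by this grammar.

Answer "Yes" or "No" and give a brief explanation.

No - no valid derivation exists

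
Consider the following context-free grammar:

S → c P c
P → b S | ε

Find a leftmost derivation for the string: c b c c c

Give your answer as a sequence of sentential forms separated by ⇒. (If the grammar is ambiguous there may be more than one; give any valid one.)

S ⇒ c P c ⇒ c b S c ⇒ c b c P c c ⇒ c b c c c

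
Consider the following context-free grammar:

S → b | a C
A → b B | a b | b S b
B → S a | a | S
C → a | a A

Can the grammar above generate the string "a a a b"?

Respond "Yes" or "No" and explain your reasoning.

Yes - a valid derivation exists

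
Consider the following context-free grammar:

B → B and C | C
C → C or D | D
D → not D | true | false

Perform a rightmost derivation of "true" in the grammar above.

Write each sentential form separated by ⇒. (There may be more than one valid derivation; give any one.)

B ⇒ C ⇒ D ⇒ true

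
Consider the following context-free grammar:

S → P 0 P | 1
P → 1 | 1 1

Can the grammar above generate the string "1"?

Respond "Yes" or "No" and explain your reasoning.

Yes - a valid derivation exists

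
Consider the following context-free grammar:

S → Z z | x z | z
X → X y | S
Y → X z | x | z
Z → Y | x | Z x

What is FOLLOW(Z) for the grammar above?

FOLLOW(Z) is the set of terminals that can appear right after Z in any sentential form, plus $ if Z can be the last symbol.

We compute FOLLOW(Z) using the standard algorithm.
FOLLOW(S) starts with {$}.
FIRST(S) = {x, z}
FIRST(X) = {x, z}
FIRST(Y) = {x, z}
FIRST(Z) = {x, z}
FOLLOW(S) = {$, y, z}
FOLLOW(X) = {y, z}
FOLLOW(Y) = {x, z}
FOLLOW(Z) = {x, z}
Therefore, FOLLOW(Z) = {x, z}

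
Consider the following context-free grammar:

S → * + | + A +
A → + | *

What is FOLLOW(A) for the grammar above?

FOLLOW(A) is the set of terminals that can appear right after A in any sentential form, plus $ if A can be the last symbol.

We compute FOLLOW(A) using the standard algorithm.
FOLLOW(S) starts with {$}.
FIRST(A) = {*, +}
FIRST(S) = {*, +}
FOLLOW(A) = {+}
FOLLOW(S) = {$}
Therefore, FOLLOW(A) = {+}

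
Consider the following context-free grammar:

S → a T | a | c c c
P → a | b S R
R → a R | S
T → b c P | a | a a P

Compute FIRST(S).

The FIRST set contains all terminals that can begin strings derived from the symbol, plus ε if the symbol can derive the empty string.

We compute FIRST(S) using the standard algorithm.
FIRST(P) = {a, b}
FIRST(R) = {a, c}
FIRST(S) = {a, c}
FIRST(T) = {a, b}
Therefore, FIRST(S) = {a, c}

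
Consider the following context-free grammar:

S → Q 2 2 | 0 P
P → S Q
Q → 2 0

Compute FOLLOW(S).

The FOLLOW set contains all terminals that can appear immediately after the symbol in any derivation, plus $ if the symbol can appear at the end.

We compute FOLLOW(S) using the standard algorithm.
FOLLOW(S) starts with {$}.
FIRST(P) = {0, 2}
FIRST(Q) = {2}
FIRST(S) = {0, 2}
FOLLOW(P) = {$, 2}
FOLLOW(Q) = {$, 2}
FOLLOW(S) = {$, 2}
Therefore, FOLLOW(S) = {$, 2}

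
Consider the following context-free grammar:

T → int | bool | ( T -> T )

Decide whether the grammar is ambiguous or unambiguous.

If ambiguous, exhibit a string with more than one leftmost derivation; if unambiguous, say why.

Unambiguous - every string in the language has a unique leftmost derivation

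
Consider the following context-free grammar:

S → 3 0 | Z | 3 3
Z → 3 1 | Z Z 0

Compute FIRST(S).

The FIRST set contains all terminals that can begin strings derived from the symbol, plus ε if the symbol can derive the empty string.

We compute FIRST(S) using the standard algorithm.
FIRST(S) = {3}
FIRST(Z) = {3}
Therefore, FIRST(S) = {3}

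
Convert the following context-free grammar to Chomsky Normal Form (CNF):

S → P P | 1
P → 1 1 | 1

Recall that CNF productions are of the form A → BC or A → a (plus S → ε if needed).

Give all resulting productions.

S → 1; T1 → 1; P → 1; S → P P; P → T1 T1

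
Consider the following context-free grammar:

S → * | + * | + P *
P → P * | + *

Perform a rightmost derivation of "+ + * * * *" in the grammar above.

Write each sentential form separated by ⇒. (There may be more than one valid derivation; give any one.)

S ⇒ + P * ⇒ + P * * ⇒ + P * * * ⇒ + + * * * *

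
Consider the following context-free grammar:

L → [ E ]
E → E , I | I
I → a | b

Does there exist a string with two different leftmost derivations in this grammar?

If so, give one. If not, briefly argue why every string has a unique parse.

No - every string in the language has a unique leftmost derivation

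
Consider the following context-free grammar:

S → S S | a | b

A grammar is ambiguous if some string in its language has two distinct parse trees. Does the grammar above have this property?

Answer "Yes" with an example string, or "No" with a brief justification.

Yes - the string 'a b a a b' has two distinct parse trees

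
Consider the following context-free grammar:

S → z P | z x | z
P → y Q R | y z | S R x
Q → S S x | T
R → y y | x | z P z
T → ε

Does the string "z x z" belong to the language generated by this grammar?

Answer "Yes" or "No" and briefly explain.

No - no valid derivation exists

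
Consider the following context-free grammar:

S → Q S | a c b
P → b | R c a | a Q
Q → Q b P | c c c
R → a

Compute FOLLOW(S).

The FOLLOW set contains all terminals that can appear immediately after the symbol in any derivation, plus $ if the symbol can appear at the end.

We compute FOLLOW(S) using the standard algorithm.
FOLLOW(S) starts with {$}.
FIRST(P) = {a, b}
FIRST(Q) = {c}
FIRST(R) = {a}
FIRST(S) = {a, c}
FOLLOW(P) = {a, b, c}
FOLLOW(Q) = {a, b, c}
FOLLOW(R) = {c}
FOLLOW(S) = {$}
Therefore, FOLLOW(S) = {$}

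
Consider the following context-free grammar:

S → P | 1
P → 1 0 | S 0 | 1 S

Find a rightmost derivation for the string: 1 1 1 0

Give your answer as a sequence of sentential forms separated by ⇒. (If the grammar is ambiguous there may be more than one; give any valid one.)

S ⇒ P ⇒ 1 S ⇒ 1 P ⇒ 1 1 S ⇒ 1 1 P ⇒ 1 1 1 0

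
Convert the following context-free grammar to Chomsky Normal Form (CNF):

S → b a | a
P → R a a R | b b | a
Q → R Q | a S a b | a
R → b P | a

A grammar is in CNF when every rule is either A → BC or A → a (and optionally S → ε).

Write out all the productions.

TB → b; TA → a; S → a; P → a; Q → a; R → a; S → TB TA; P → R X0; X0 → TA X1; X1 → TA R; P → TB TB; Q → R Q; Q → TA X2; X2 → S X3; X3 → TA TB; R → TB P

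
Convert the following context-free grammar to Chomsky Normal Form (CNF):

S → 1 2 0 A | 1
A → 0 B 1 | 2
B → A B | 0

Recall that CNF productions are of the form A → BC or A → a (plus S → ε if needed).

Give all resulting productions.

T1 → 1; T2 → 2; T0 → 0; S → 1; A → 2; B → 0; S → T1 X0; X0 → T2 X1; X1 → T0 A; A → T0 X2; X2 → B T1; B → A B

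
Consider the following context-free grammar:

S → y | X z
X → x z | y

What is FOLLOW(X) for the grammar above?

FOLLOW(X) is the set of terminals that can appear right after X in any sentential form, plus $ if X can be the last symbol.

We compute FOLLOW(X) using the standard algorithm.
FOLLOW(S) starts with {$}.
FIRST(S) = {x, y}
FIRST(X) = {x, y}
FOLLOW(S) = {$}
FOLLOW(X) = {z}
Therefore, FOLLOW(X) = {z}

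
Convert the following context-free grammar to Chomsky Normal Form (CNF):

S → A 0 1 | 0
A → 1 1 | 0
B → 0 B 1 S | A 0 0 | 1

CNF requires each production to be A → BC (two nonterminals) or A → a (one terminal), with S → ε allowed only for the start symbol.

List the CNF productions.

T0 → 0; T1 → 1; S → 0; A → 0; B → 1; S → A X0; X0 → T0 T1; A → T1 T1; B → T0 X1; X1 → B X2; X2 → T1 S; B → A X3; X3 → T0 T0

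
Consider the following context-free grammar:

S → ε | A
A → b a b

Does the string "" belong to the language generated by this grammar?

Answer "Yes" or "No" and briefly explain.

Yes - a valid derivation exists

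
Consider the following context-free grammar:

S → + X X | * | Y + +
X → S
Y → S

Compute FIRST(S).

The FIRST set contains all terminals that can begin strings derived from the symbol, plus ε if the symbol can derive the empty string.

We compute FIRST(S) using the standard algorithm.
FIRST(S) = {*, +}
FIRST(X) = {*, +}
FIRST(Y) = {*, +}
Therefore, FIRST(S) = {*, +}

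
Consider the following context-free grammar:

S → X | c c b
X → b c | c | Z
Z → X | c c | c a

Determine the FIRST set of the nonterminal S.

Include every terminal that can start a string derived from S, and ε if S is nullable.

We compute FIRST(S) using the standard algorithm.
FIRST(S) = {b, c}
FIRST(X) = {b, c}
FIRST(Z) = {b, c}
Therefore, FIRST(S) = {b, c}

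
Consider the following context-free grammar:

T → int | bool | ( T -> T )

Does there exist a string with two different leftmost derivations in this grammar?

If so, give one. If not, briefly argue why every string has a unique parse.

No - every string in the language has a unique leftmost derivation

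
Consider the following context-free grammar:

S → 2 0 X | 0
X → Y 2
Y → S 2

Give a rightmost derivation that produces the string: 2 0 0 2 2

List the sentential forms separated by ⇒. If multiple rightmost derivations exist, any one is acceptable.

S ⇒ 2 0 X ⇒ 2 0 Y 2 ⇒ 2 0 S 2 2 ⇒ 2 0 0 2 2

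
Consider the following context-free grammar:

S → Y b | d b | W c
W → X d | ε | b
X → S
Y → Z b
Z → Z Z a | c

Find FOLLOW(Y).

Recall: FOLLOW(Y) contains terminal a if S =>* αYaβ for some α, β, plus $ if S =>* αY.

We compute FOLLOW(Y) using the standard algorithm.
FOLLOW(S) starts with {$}.
FIRST(S) = {b, c, d}
FIRST(W) = {b, c, d, ε}
FIRST(X) = {b, c, d}
FIRST(Y) = {c}
FIRST(Z) = {c}
FOLLOW(S) = {$, d}
FOLLOW(W) = {c}
FOLLOW(X) = {d}
FOLLOW(Y) = {b}
FOLLOW(Z) = {a, b, c}
Therefore, FOLLOW(Y) = {b}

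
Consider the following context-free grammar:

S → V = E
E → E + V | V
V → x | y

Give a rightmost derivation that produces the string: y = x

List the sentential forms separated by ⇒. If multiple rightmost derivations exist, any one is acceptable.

S ⇒ V = E ⇒ V = V ⇒ V = x ⇒ y = x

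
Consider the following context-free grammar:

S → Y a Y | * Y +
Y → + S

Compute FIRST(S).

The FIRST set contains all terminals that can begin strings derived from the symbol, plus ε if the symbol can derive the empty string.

We compute FIRST(S) using the standard algorithm.
FIRST(S) = {*, +}
FIRST(Y) = {+}
Therefore, FIRST(S) = {*, +}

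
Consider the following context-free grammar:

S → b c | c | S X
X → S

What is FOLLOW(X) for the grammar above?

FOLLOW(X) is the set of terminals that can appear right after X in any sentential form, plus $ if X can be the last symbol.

We compute FOLLOW(X) using the standard algorithm.
FOLLOW(S) starts with {$}.
FIRST(S) = {b, c}
FIRST(X) = {b, c}
FOLLOW(S) = {$, b, c}
FOLLOW(X) = {$, b, c}
Therefore, FOLLOW(X) = {$, b, c}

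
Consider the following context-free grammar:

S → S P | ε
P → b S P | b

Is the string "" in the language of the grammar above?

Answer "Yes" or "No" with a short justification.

Yes - a valid derivation exists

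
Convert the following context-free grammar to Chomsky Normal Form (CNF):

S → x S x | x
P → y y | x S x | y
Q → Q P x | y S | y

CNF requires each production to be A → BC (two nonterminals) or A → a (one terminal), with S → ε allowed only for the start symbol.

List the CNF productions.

TX → x; S → x; TY → y; P → y; Q → y; S → TX X0; X0 → S TX; P → TY TY; P → TX X1; X1 → S TX; Q → Q X2; X2 → P TX; Q → TY S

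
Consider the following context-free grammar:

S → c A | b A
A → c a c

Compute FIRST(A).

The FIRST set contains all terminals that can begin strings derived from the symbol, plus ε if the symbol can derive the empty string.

We compute FIRST(A) using the standard algorithm.
FIRST(A) = {c}
FIRST(S) = {b, c}
Therefore, FIRST(A) = {c}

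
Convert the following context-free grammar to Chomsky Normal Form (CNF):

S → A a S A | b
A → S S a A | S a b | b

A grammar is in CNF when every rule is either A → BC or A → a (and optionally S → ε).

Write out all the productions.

TA → a; S → b; TB → b; A → b; S → A X0; X0 → TA X1; X1 → S A; A → S X2; X2 → S X3; X3 → TA A; A → S X4; X4 → TA TB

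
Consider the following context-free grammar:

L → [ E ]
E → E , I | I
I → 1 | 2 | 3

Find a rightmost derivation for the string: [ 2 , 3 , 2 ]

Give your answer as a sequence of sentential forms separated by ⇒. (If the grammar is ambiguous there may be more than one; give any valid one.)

L ⇒ [ E ] ⇒ [ E , I ] ⇒ [ E , 2 ] ⇒ [ E , I , 2 ] ⇒ [ E , 3 , 2 ] ⇒ [ I , 3 , 2 ] ⇒ [ 2 , 3 , 2 ]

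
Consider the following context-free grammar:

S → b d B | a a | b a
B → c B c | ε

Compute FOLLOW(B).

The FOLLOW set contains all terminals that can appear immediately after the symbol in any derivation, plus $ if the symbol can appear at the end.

We compute FOLLOW(B) using the standard algorithm.
FOLLOW(S) starts with {$}.
FIRST(B) = {c, ε}
FIRST(S) = {a, b}
FOLLOW(B) = {$, c}
FOLLOW(S) = {$}
Therefore, FOLLOW(B) = {$, c}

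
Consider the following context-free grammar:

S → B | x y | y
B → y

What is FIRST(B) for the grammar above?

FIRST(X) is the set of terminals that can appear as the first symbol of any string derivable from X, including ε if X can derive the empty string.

We compute FIRST(B) using the standard algorithm.
FIRST(B) = {y}
FIRST(S) = {x, y}
Therefore, FIRST(B) = {y}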